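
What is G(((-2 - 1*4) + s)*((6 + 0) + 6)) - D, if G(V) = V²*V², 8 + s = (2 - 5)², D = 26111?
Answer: 12933889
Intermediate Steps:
s = 1 (s = -8 + (2 - 5)² = -8 + (-3)² = -8 + 9 = 1)
G(V) = V⁴
G(((-2 - 1*4) + s)*((6 + 0) + 6)) - D = (((-2 - 1*4) + 1)*((6 + 0) + 6))⁴ - 1*26111 = (((-2 - 4) + 1)*(6 + 6))⁴ - 26111 = ((-6 + 1)*12)⁴ - 26111 = (-5*12)⁴ - 26111 = (-60)⁴ - 26111 = 12960000 - 26111 = 12933889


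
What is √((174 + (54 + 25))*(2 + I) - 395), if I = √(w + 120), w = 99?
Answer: √(111 + 253*√219) ≈ 62.089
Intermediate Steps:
I = √219 (I = √(99 + 120) = √219 ≈ 14.799)
√((174 + (54 + 25))*(2 + I) - 395) = √((174 + (54 + 25))*(2 + √219) - 395) = √((174 + 79)*(2 + √219) - 395) = √(253*(2 + √219) - 395) = √((506 + 253*√219) - 395) = √(111 + 253*√219)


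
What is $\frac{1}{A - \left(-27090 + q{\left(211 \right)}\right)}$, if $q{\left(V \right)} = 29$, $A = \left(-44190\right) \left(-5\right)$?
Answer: $\frac{1}{248011} \approx 4.0321 \cdot 10^{-6}$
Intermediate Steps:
$A = 220950$
$\frac{1}{A - \left(-27090 + q{\left(211 \right)}\right)} = \frac{1}{220950 + \left(27090 - 29\right)} = \frac{1}{220950 + 27061} = \frac{1}{248011}$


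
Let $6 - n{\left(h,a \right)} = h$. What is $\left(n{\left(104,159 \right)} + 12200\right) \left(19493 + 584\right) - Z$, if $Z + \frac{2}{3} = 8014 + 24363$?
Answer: $\frac{728818433}{3} \approx 2.4294 \cdot 10^{8}$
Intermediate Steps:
$n{\left(h,a \right)} = 6 - h$
$Z = \frac{97129}{3}$ ($Z = - \frac{2}{3} + \left(8014 + 24363\right) = - \frac{2}{3} + 32377 = \frac{97129}{3} \approx 32376.0$)
$\left(n{\left(104,159 \right)} + 12200\right) \left(19493 + 584\right) - Z = \left(\left(6 - 104\right) + 12200\right) \left(19493 + 584\right) - \frac{97129}{3} = \left(\left(6 - 104\right) + 12200\right) 20077 - \frac{97129}{3} = \left(-98 + 12200\right) 20077 - \frac{97129}{3} = 12102 \cdot 20077 - \frac{97129}{3} = 242971854 - \frac{97129}{3} = \frac{728818433}{3}$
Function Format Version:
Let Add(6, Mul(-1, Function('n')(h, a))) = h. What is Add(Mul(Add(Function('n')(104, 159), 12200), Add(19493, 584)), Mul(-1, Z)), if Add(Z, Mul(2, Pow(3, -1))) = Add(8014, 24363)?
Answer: Rational(728818433, 3) ≈ 2.4294e+8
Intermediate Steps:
Function('n')(h, a) = Add(6, Mul(-1, h))
Z = Rational(97129, 3) (Z = Add(Rational(-2, 3), Add(8014, 24363)) = Add(Rational(-2, 3), 32377) = Rational(97129, 3) ≈ 32376.)
Add(Mul(Add(Function('n')(104, 159), 12200), Add(19493, 584)), Mul(-1, Z)) = Add(Mul(Add(Add(6, Mul(-1, 104)), 12200), Add(19493, 584)), Mul(-1, Rational(97129, 3))) = Add(Mul(Add(Add(6, -104), 12200), 20077), Rational(-97129, 3)) = Add(Mul(Add(-98, 12200), 20077), Rational(-97129, 3)) = Add(Mul(12102, 20077), Rational(-97129, 3)) = Add(242971854, Rational(-97129, 3)) = Rational(728818433, 3)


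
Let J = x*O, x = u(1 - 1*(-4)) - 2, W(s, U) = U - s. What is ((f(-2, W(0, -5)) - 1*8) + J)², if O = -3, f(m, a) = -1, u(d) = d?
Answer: 324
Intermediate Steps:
x = 3 (x = (1 - 1*(-4)) - 2 = (1 + 4) - 2 = 5 - 2 = 3)
J = -9 (J = 3*(-3) = -9)
((f(-2, W(0, -5)) - 1*8) + J)² = ((-1 - 1*8) - 9)² = ((-1 - 8) - 9)² = (-9 - 9)² = (-18)² = 324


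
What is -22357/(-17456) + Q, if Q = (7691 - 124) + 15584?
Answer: 404146213/17456 ≈ 23152.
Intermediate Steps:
Q = 23151 (Q = 7567 + 15584 = 23151)
-22357/(-17456) + Q = -22357/(-17456) + 23151 = -22357*(-1/17456) + 23151 = 22357/17456 + 23151 = 404146213/17456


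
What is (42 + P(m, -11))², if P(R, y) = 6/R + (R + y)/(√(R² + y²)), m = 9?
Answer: 1654802/909 - 256*√202/303 ≈ 1808.5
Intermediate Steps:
P(R, y) = 6/R + (R + y)/√(R² + y²)
(42 + P(m, -11))² = (42 + (6/9 + 9/√(9² + (-11)²) - 11/√(9² + (-11)²)))² = (42 + (6*(⅑) + 9/√(81 + 121) - 11/√(81 + 121)))² = (42 + (⅔ + 9/√202 - 11*√202/202))² = (42 + (⅔ + 9*(√202/202) - 11*√202/202))² = (42 + (⅔ + 9*√202/202 - 11*√202/202))² = (42 + (⅔ - √202/101))² = (128/3 - √202/101)²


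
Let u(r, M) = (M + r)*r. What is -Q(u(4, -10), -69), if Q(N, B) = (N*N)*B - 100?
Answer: 39844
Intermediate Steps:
u(r, M) = r*(M + r)
Q(N, B) = -100 + B*N² (Q(N, B) = N²*B - 100 = B*N² - 100 = -100 + B*N²)
-Q(u(4, -10), -69) = -(-100 - 69*16*(-10 + 4)²) = -(-100 - 69*(4*(-6))²) = -(-100 - 69*(-24)²) = -(-100 - 69*576) = -(-100 - 39744) = -1*(-39844) = 39844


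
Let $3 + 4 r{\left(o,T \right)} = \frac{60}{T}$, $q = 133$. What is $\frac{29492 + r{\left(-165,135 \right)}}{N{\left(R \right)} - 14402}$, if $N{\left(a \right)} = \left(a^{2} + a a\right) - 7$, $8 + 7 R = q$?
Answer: $- \frac{52022761}{24292476} \approx -2.1415$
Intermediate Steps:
$R = \frac{125}{7}$ ($R = - \frac{8}{7} + \frac{1}{7} \cdot 133 = - \frac{8}{7} + 19 = \frac{125}{7} \approx 17.857$)
$N{\left(a \right)} = -7 + 2 a^{2}$ ($N{\left(a \right)} = \left(a^{2} + a^{2}\right) - 7 = 2 a^{2} - 7 = -7 + 2 a^{2}$)
$r{\left(o,T \right)} = - \frac{3}{4} + \frac{15}{T}$ ($r{\left(o,T \right)} = - \frac{3}{4} + \frac{60 \frac{1}{T}}{4} = - \frac{3}{4} + \frac{15}{T}$)
$\frac{29492 + r{\left(-165,135 \right)}}{N{\left(R \right)} - 14402} = \frac{29492 - \left(\frac{3}{4} - \frac{15}{135}\right)}{\left(-7 + 2 \left(\frac{125}{7}\right)^{2}\right) - 14402} = \frac{29492 + \left(- \frac{3}{4} + 15 \cdot \frac{1}{135}\right)}{\left(-7 + 2 \cdot \frac{15625}{49}\right) - 14402} = \frac{29492 + \left(- \frac{3}{4} + \frac{1}{9}\right)}{\left(-7 + \frac{31250}{49}\right) - 14402} = \frac{29492 - \frac{23}{36}}{\frac{30907}{49} - 14402} = \frac{1061689}{36 \left(- \frac{674791}{49}\right)} = \frac{1061689}{36} \left(- \frac{49}{674791}\right) = - \frac{52022761}{24292476}$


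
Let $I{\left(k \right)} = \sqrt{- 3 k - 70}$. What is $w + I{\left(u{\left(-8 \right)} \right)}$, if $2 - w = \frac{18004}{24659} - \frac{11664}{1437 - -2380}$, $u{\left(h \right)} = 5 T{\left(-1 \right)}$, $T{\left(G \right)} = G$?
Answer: $\frac{407148114}{94123403} + i \sqrt{55} \approx 4.3257 + 7.4162 i$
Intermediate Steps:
$u{\left(h \right)} = -5$ ($u{\left(h \right)} = 5 \left(-1\right) = -5$)
$w = \frac{407148114}{94123403}$ ($w = 2 - \left(\frac{18004}{24659} - \frac{11664}{1437 - -2380}\right) = 2 - \left(18004 \cdot \frac{1}{24659} - \frac{11664}{1437 + 2380}\right) = 2 - \left(\frac{18004}{24659} - \frac{11664}{3817}\right) = 2 - - \frac{218901308}{94123403} = 2 + \frac{218901308}{94123403} = \frac{407148114}{94123403} \approx 4.3257$)
$I{\left(k \right)} = \sqrt{-70 - 3 k}$
$w + I{\left(u{\left(-8 \right)} \right)} = \frac{407148114}{94123403} + \sqrt{-70 - -15} = \frac{407148114}{94123403} + \sqrt{-70 + 15} = \frac{407148114}{94123403} + \sqrt{-55} = \frac{407148114}{94123403} + i \sqrt{55}$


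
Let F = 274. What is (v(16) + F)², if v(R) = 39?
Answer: 97969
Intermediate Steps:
(v(16) + F)² = (39 + 274)² = 313² = 97969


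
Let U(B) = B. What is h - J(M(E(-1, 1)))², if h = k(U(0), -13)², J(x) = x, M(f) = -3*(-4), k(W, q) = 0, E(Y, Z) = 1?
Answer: -144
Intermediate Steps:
M(f) = 12
h = 0 (h = 0² = 0)
h - J(M(E(-1, 1)))² = 0 - 1*12² = 0 - 1*144 = 0 - 144 = -144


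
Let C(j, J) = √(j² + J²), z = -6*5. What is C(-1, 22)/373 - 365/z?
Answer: 73/6 + √485/373 ≈ 12.226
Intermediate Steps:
z = -30
C(j, J) = √(J² + j²)
C(-1, 22)/373 - 365/z = √(22² + (-1)²)/373 - 365/(-30) = √(484 + 1)*(1/373) - 365*(-1/30) = √485*(1/373) + 73/6 = √485/373 + 73/6 = 73/6 + √485/373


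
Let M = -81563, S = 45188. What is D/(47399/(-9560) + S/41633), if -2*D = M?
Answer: -205462090780/19510953 ≈ -10531.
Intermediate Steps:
D = 81563/2 (D = -½*(-81563) = 81563/2 ≈ 40782.)
D/(47399/(-9560) + S/41633) = 81563/(2*(47399/(-9560) + 45188/41633)) = 81563/(2*(47399*(-1/9560) + 45188*(1/41633))) = 81563/(2*(-47399/9560 + 572/527)) = 81563/(2*(-19510953/5038120)) = (81563/2)*(-5038120/19510953) = -205462090780/19510953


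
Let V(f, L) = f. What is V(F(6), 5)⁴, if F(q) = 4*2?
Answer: 4096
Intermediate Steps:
F(q) = 8
V(F(6), 5)⁴ = 8⁴ = 4096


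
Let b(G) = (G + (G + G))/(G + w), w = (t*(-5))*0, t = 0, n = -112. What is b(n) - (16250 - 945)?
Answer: -15302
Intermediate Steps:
w = 0 (w = (0*(-5))*0 = 0*0 = 0)
b(G) = 3 (b(G) = (G + (G + G))/(G + 0) = (G + 2*G)/G = (3*G)/G = 3)
b(n) - (16250 - 945) = 3 - (16250 - 945) = 3 - 1*15305 = 3 - 15305 = -15302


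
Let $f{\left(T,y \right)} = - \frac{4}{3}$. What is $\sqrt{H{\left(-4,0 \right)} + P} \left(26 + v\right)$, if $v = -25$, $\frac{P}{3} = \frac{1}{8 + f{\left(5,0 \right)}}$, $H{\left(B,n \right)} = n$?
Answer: $\frac{3 \sqrt{5}}{10} \approx 0.67082$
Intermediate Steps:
$f{\left(T,y \right)} = - \frac{4}{3}$ ($f{\left(T,y \right)} = \left(-4\right) \frac{1}{3} = - \frac{4}{3}$)
$P = \frac{9}{20}$ ($P = \frac{3}{8 - \frac{4}{3}} = \frac{3}{\frac{20}{3}} = 3 \cdot \frac{3}{20} = \frac{9}{20} \approx 0.45$)
$\sqrt{H{\left(-4,0 \right)} + P} \left(26 + v\right) = \sqrt{0 + \frac{9}{20}} \left(26 - 25\right) = \sqrt{\frac{9}{20}} \cdot 1 = \frac{3 \sqrt{5}}{10} \cdot 1 = \frac{3 \sqrt{5}}{10}$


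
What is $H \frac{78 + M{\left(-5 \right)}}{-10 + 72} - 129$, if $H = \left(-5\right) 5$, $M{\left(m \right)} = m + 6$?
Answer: $- \frac{9973}{62} \approx -160.85$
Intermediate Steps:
$M{\left(m \right)} = 6 + m$
$H = -25$
$H \frac{78 + M{\left(-5 \right)}}{-10 + 72} - 129 = - 25 \frac{78 + \left(6 - 5\right)}{-10 + 72} - 129 = - 25 \frac{78 + 1}{62} - 129 = - 25 \cdot 79 \cdot \frac{1}{62} - 129 = \left(-25\right) \frac{79}{62} - 129 = - \frac{1975}{62} - 129 = - \frac{9973}{62}$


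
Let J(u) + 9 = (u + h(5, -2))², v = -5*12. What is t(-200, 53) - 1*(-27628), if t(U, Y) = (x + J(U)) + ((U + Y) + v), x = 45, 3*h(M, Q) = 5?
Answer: 601138/9 ≈ 66793.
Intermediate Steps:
h(M, Q) = 5/3 (h(M, Q) = (⅓)*5 = 5/3)
v = -60
J(u) = -9 + (5/3 + u)² (J(u) = -9 + (u + 5/3)² = -9 + (5/3 + u)²)
t(U, Y) = -24 + U + Y + (5 + 3*U)²/9 (t(U, Y) = (45 + (-9 + (5 + 3*U)²/9)) + ((U + Y) - 60) = (36 + (5 + 3*U)²/9) + (-60 + U + Y) = -24 + U + Y + (5 + 3*U)²/9)
t(-200, 53) - 1*(-27628) = (-191/9 + 53 + (-200)² + (13/3)*(-200)) - 1*(-27628) = (-191/9 + 53 + 40000 - 2600/3) + 27628 = 352486/9 + 27628 = 601138/9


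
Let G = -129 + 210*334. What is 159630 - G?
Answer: 89619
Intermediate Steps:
G = 70011 (G = -129 + 70140 = 70011)
159630 - G = 159630 - 1*70011 = 159630 - 70011 = 89619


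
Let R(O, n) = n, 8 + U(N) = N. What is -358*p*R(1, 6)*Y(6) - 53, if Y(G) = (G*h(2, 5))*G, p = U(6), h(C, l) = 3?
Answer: 463915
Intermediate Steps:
U(N) = -8 + N
p = -2 (p = -8 + 6 = -2)
Y(G) = 3*G² (Y(G) = (G*3)*G = (3*G)*G = 3*G²)
-358*p*R(1, 6)*Y(6) - 53 = -358*(-2*6)*3*6² - 53 = -(-4296)*3*36 - 53 = -(-4296)*108 - 53 = -358*(-1296) - 53 = 463968 - 53 = 463915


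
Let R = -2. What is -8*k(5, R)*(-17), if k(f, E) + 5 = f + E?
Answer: -272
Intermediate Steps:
k(f, E) = -5 + E + f (k(f, E) = -5 + (f + E) = -5 + (E + f) = -5 + E + f)
-8*k(5, R)*(-17) = -8*(-5 - 2 + 5)*(-17) = -8*(-2)*(-17) = 16*(-17) = -272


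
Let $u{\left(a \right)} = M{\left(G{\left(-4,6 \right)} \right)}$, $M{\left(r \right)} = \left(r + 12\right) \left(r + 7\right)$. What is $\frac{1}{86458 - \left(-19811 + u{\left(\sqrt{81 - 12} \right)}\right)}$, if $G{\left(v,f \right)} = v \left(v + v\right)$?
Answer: $\frac{1}{104553} \approx 9.5645 \cdot 10^{-6}$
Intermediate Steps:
$G{\left(v,f \right)} = 2 v^{2}$ ($G{\left(v,f \right)} = v 2 v = 2 v^{2}$)
$M{\left(r \right)} = \left(7 + r\right) \left(12 + r\right)$ ($M{\left(r \right)} = \left(12 + r\right) \left(7 + r\right) = \left(7 + r\right) \left(12 + r\right)$)
$u{\left(a \right)} = 1716$ ($u{\left(a \right)} = 84 + \left(2 \left(-4\right)^{2}\right)^{2} + 19 \cdot 2 \left(-4\right)^{2} = 84 + \left(2 \cdot 16\right)^{2} + 19 \cdot 2 \cdot 16 = 84 + 32^{2} + 19 \cdot 32 = 84 + 1024 + 608 = 1716$)
$\frac{1}{86458 - \left(-19811 + u{\left(\sqrt{81 - 12} \right)}\right)} = \frac{1}{86458 + \left(19811 - 1716\right)} = \frac{1}{86458 + 18095} = \frac{1}{104553}$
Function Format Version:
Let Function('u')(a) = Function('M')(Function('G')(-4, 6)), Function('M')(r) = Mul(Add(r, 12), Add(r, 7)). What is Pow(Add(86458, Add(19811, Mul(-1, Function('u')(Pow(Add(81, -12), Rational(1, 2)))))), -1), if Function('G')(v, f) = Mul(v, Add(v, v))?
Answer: Rational(1, 104553) ≈ 9.5645e-6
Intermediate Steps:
Function('G')(v, f) = Mul(2, Pow(v, 2)) (Function('G')(v, f) = Mul(v, Mul(2, v)) = Mul(2, Pow(v, 2)))
Function('M')(r) = Mul(Add(7, r), Add(12, r)) (Function('M')(r) = Mul(Add(12, r), Add(7, r)) = Mul(Add(7, r), Add(12, r)))
Function('u')(a) = 1716 (Function('u')(a) = Add(84, Pow(Mul(2, Pow(-4, 2)), 2), Mul(19, Mul(2, Pow(-4, 2)))) = Add(84, Pow(Mul(2, 16), 2), Mul(19, Mul(2, 16))) = Add(84, Pow(32, 2), Mul(19, 32)) = Add(84, 1024, 608) = 1716)
Pow(Add(86458, Add(19811, Mul(-1, Function('u')(Pow(Add(81, -12), Rational(1, 2)))))), -1) = Pow(Add(86458, Add(19811, Mul(-1, 1716))), -1) = Pow(Add(86458, Add(19811, -1716)), -1) = Pow(Add(86458, 18095), -1) = Pow(104553, -1) = Rational(1, 104553)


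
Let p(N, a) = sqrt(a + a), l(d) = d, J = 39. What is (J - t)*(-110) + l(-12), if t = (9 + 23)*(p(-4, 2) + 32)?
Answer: 115378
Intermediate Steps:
p(N, a) = sqrt(2)*sqrt(a) (p(N, a) = sqrt(2*a) = sqrt(2)*sqrt(a))
t = 1088 (t = (9 + 23)*(sqrt(2)*sqrt(2) + 32) = 32*(2 + 32) = 32*34 = 1088)
(J - t)*(-110) + l(-12) = (39 - 1*1088)*(-110) - 12 = (39 - 1088)*(-110) - 12 = -1049*(-110) - 12 = 115390 - 12 = 115378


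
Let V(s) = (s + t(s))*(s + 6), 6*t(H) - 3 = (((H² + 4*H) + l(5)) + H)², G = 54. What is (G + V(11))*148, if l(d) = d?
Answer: 41324116/3 ≈ 1.3775e+7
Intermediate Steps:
t(H) = ½ + (5 + H² + 5*H)²/6 (t(H) = ½ + (((H² + 4*H) + 5) + H)²/6 = ½ + ((5 + H² + 4*H) + H)²/6 = ½ + (5 + H² + 5*H)²/6)
V(s) = (6 + s)*(½ + s + (5 + s² + 5*s)²/6) (V(s) = (s + (½ + (5 + s² + 5*s)²/6))*(s + 6) = (½ + s + (5 + s² + 5*s)²/6)*(6 + s) = (6 + s)*(½ + s + (5 + s² + 5*s)²/6))
(G + V(11))*148 = (54 + (28 + (⅙)*11⁵ + (8/3)*11⁴ + (95/6)*11³ + (133/3)*11² + (182/3)*11))*148 = (54 + (28 + (⅙)*161051 + (8/3)*14641 + (95/6)*1331 + (133/3)*121 + 2002/3))*148 = (54 + (28 + 161051/6 + 117128/3 + 126445/6 + 16093/3 + 2002/3))*148 = (54 + 279055/3)*148 = (279217/3)*148 = 41324116/3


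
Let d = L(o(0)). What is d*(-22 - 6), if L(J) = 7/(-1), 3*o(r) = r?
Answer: 196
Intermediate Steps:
o(r) = r/3
L(J) = -7 (L(J) = 7*(-1) = -7)
d = -7
d*(-22 - 6) = -7*(-22 - 6) = -7*(-28) = 196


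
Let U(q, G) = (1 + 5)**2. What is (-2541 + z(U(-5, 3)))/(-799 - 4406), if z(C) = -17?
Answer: 2558/5205 ≈ 0.49145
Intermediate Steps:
U(q, G) = 36 (U(q, G) = 6**2 = 36)
(-2541 + z(U(-5, 3)))/(-799 - 4406) = (-2541 - 17)/(-799 - 4406) = -2558/(-5205) = -2558*(-1/5205) = 2558/5205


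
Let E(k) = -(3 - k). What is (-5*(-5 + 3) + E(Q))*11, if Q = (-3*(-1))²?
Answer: 176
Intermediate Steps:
Q = 9 (Q = 3² = 9)
E(k) = -3 + k
(-5*(-5 + 3) + E(Q))*11 = (-5*(-5 + 3) + (-3 + 9))*11 = (-5*(-2) + 6)*11 = (10 + 6)*11 = 16*11 = 176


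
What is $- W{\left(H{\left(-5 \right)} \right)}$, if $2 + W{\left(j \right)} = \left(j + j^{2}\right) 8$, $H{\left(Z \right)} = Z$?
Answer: $-158$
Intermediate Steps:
$W{\left(j \right)} = -2 + 8 j + 8 j^{2}$ ($W{\left(j \right)} = -2 + \left(j + j^{2}\right) 8 = -2 + \left(8 j + 8 j^{2}\right) = -2 + 8 j + 8 j^{2}$)
$- W{\left(H{\left(-5 \right)} \right)} = - (-2 + 8 \left(-5\right) + 8 \left(-5\right)^{2}) = - (-2 - 40 + 8 \cdot 25) = - (-2 - 40 + 200) = \left(-1\right) 158 = -158$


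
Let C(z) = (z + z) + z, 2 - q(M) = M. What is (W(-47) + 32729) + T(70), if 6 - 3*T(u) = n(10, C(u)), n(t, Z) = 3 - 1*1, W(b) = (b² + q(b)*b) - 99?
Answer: 97612/3 ≈ 32537.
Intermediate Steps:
q(M) = 2 - M
C(z) = 3*z (C(z) = 2*z + z = 3*z)
W(b) = -99 + b² + b*(2 - b) (W(b) = (b² + (2 - b)*b) - 99 = (b² + b*(2 - b)) - 99 = -99 + b² + b*(2 - b))
n(t, Z) = 2 (n(t, Z) = 3 - 1 = 2)
T(u) = 4/3 (T(u) = 2 - ⅓*2 = 2 - ⅔ = 4/3)
(W(-47) + 32729) + T(70) = ((-99 + 2*(-47)) + 32729) + 4/3 = ((-99 - 94) + 32729) + 4/3 = (-193 + 32729) + 4/3 = 32536 + 4/3 = 97612/3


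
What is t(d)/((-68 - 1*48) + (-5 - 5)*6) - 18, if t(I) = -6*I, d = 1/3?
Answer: -1583/88 ≈ -17.989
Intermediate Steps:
d = ⅓ ≈ 0.33333
t(d)/((-68 - 1*48) + (-5 - 5)*6) - 18 = (-6*⅓)/((-68 - 1*48) + (-5 - 5)*6) - 18 = -2/((-68 - 48) - 10*6) - 18 = -2/(-116 - 60) - 18 = -2/(-176) - 18 = -2*(-1/176) - 18 = 1/88 - 18 = -1583/88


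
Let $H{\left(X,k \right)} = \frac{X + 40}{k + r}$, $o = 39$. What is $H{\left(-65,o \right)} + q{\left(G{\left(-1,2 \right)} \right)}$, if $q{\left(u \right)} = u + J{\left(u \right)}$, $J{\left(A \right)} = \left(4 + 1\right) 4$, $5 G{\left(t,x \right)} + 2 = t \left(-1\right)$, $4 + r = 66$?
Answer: $\frac{9874}{505} \approx 19.552$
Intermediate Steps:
$r = 62$ ($r = -4 + 66 = 62$)
$G{\left(t,x \right)} = - \frac{2}{5} - \frac{t}{5}$ ($G{\left(t,x \right)} = - \frac{2}{5} + \frac{t \left(-1\right)}{5} = - \frac{2}{5} + \frac{\left(-1\right) t}{5} = - \frac{2}{5} - \frac{t}{5}$)
$J{\left(A \right)} = 20$ ($J{\left(A \right)} = 5 \cdot 4 = 20$)
$H{\left(X,k \right)} = \frac{40 + X}{62 + k}$ ($H{\left(X,k \right)} = \frac{X + 40}{k + 62} = \frac{40 + X}{62 + k}$)
$q{\left(u \right)} = 20 + u$ ($q{\left(u \right)} = u + 20 = 20 + u$)
$H{\left(-65,o \right)} + q{\left(G{\left(-1,2 \right)} \right)} = \frac{40 - 65}{62 + 39} + \left(20 - \frac{1}{5}\right) = \frac{1}{101} \left(-25\right) + \left(20 + \left(- \frac{2}{5} + \frac{1}{5}\right)\right) = \frac{1}{101} \left(-25\right) + \left(20 - \frac{1}{5}\right) = - \frac{25}{101} + \frac{99}{5} = \frac{9874}{505}$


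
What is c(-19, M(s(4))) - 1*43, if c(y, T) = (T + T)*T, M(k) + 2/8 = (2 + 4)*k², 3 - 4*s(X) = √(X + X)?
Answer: 3617/32 - 441*√2/4 ≈ -42.886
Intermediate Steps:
s(X) = ¾ - √2*√X/4 (s(X) = ¾ - √(X + X)/4 = ¾ - √2*√X/4)
M(k) = -¼ + 6*k² (M(k) = -¼ + (2 + 4)*k² = -¼ + 6*k²)
c(y, T) = 2*T² (c(y, T) = (2*T)*T = 2*T²)
c(-19, M(s(4))) - 1*43 = 2*(-¼ + 6*(¾ - √2*√4/4)²)² - 1*43 = 2*(-¼ + 6*(¾ - ¼*√2*2)²)² - 43 = 2*(-¼ + 6*(¾ - √2/2)²)² - 43 = -43 + 2*(-¼ + 6*(¾ - √2/2)²)²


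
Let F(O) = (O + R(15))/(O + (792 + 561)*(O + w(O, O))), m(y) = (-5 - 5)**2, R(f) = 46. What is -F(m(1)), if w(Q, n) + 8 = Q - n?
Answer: -73/62288 ≈ -0.0011720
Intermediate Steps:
m(y) = 100 (m(y) = (-10)**2 = 100)
w(Q, n) = -8 + Q - n (w(Q, n) = -8 + (Q - n) = -8 + Q - n)
F(O) = (46 + O)/(-10824 + 1354*O) (F(O) = (O + 46)/(O + (792 + 561)*(O + (-8 + O - O))) = (46 + O)/(O + 1353*(O - 8)) = (46 + O)/(O + 1353*(-8 + O)) = (46 + O)/(O + (-10824 + 1353*O)) = (46 + O)/(-10824 + 1354*O))
-F(m(1)) = -(46 + 100)/(2*(-5412 + 677*100)) = -146/(2*(-5412 + 67700)) = -146/(2*62288) = -1*73/62288 = -73/62288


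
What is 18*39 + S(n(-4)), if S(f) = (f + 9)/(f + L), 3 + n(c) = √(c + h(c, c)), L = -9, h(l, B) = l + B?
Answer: 9121/13 - 3*I*√3/13 ≈ 701.62 - 0.3997*I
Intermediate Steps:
h(l, B) = B + l
n(c) = -3 + √3*√c (n(c) = -3 + √(c + (c + c)) = -3 + √(c + 2*c) = -3 + √(3*c) = -3 + √3*√c)
S(f) = (9 + f)/(-9 + f) (S(f) = (f + 9)/(f - 9) = (9 + f)/(-9 + f))
18*39 + S(n(-4)) = 18*39 + (9 + (-3 + √3*√(-4)))/(-9 + (-3 + √3*√(-4))) = 702 + (9 + (-3 + √3*(2*I)))/(-9 + (-3 + √3*(2*I))) = 702 + (9 + (-3 + 2*I*√3))/(-9 + (-3 + 2*I*√3)) = 702 + (6 + 2*I*√3)/(-12 + 2*I*√3)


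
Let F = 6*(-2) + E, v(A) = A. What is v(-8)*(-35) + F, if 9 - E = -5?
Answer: 282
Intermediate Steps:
E = 14 (E = 9 - 1*(-5) = 9 + 5 = 14)
F = 2 (F = 6*(-2) + 14 = -12 + 14 = 2)
v(-8)*(-35) + F = -8*(-35) + 2 = 280 + 2 = 282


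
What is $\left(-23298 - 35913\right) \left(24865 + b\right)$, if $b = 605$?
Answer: $-1508104170$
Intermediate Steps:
$\left(-23298 - 35913\right) \left(24865 + b\right) = \left(-23298 - 35913\right) \left(24865 + 605\right) = \left(-59211\right) 25470 = -1508104170$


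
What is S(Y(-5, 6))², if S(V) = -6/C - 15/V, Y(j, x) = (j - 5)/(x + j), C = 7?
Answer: 81/196 ≈ 0.41327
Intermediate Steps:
Y(j, x) = (-5 + j)/(j + x)
S(V) = -6/7 - 15/V
S(Y(-5, 6))² = (-6/7 - 15*(-5 + 6)/(-5 - 5))² = (-6/7 - 15/(-10/1))² = (-6/7 - 15/(1*(-10)))² = (-6/7 - 15/(-10))² = (-6/7 - 15*(-⅒))² = (-6/7 + 3/2)² = (9/14)² = 81/196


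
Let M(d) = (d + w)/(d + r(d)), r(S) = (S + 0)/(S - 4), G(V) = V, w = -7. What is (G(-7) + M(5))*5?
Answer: -36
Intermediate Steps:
r(S) = S/(-4 + S)
M(d) = (-7 + d)/(d + d/(-4 + d)) (M(d) = (d - 7)/(d + d/(-4 + d)) = (-7 + d)/(d + d/(-4 + d)))
(G(-7) + M(5))*5 = (-7 + (-7 + 5)*(-4 + 5)/(5*(-3 + 5)))*5 = (-7 + (⅕)*(-2)*1/2)*5 = (-7 + (⅕)*(½)*(-2)*1)*5 = (-7 - ⅕)*5 = -36/5*5 = -36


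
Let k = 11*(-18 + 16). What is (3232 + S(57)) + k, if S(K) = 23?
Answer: 3233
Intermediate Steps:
k = -22 (k = 11*(-2) = -22)
(3232 + S(57)) + k = (3232 + 23) - 22 = 3255 - 22 = 3233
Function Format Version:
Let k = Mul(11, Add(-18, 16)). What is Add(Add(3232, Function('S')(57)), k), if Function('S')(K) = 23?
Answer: 3233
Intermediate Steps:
k = -22 (k = Mul(11, -2) = -22)
Add(Add(3232, Function('S')(57)), k) = Add(Add(3232, 23), -22) = Add(3255, -22) = 3233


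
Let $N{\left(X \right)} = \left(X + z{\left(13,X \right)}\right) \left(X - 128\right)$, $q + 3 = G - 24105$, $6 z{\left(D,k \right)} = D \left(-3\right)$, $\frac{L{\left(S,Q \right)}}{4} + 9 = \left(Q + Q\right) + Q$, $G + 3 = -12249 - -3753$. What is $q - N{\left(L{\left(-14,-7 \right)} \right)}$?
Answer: $-63979$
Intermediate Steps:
$G = -8499$ ($G = -3 - 8496 = -8499$)
$L{\left(S,Q \right)} = -36 + 12 Q$ ($L{\left(S,Q \right)} = -36 + 4 \left(\left(Q + Q\right) + Q\right) = -36 + 4 \left(2 Q + Q\right) = -36 + 4 \cdot 3 Q = -36 + 12 Q$)
$z{\left(D,k \right)} = - \frac{D}{2}$ ($z{\left(D,k \right)} = \frac{D \left(-3\right)}{6} = \frac{\left(-3\right) D}{6} = - \frac{D}{2}$)
$q = -32607$ ($q = -3 - 32604 = -32607$)
$N{\left(X \right)} = \left(-128 + X\right) \left(- \frac{13}{2} + X\right)$ ($N{\left(X \right)} = \left(X - \frac{13}{2}\right) \left(X - 128\right) = \left(X - \frac{13}{2}\right) \left(-128 + X\right) = \left(- \frac{13}{2} + X\right) \left(-128 + X\right) = \left(-128 + X\right) \left(- \frac{13}{2} + X\right)$)
$q - N{\left(L{\left(-14,-7 \right)} \right)} = -32607 - \left(832 + \left(-36 + 12 \left(-7\right)\right)^{2} - \frac{269 \left(-36 + 12 \left(-7\right)\right)}{2}\right) = -32607 - \left(832 + \left(-36 - 84\right)^{2} - \frac{269 \left(-36 - 84\right)}{2}\right) = -32607 - \left(832 + \left(-120\right)^{2} - -16140\right) = -32607 - \left(832 + 14400 + 16140\right) = -32607 - 31372 = -63979$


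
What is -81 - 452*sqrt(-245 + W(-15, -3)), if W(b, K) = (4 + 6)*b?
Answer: -81 - 452*I*sqrt(395) ≈ -81.0 - 8983.3*I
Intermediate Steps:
W(b, K) = 10*b
-81 - 452*sqrt(-245 + W(-15, -3)) = -81 - 452*sqrt(-245 + 10*(-15)) = -81 - 452*sqrt(-245 - 150) = -81 - 452*I*sqrt(395)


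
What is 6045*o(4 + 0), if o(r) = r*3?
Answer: 72540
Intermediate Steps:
o(r) = 3*r
6045*o(4 + 0) = 6045*(3*(4 + 0)) = 6045*(3*4) = 6045*12 = 72540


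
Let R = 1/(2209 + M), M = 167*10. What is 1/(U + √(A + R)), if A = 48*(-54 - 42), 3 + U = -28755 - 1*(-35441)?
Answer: 25923357/173263669262 - 3*I*√7703879761/173263669262 ≈ 0.00014962 - 1.5197e-6*I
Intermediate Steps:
U = 6683 (U = -3 + (-28755 - 1*(-35441)) = -3 + (-28755 + 35441) = -3 + 6686 = 6683)
M = 1670
A = -4608 (A = 48*(-96) = -4608)
R = 1/3879 (R = 1/(2209 + 1670) = 1/3879 ≈ 0.00025780)
1/(U + √(A + R)) = 1/(6683 + √(-4608 + 1/3879)) = 1/(6683 + √(-17874431/3879)) = 1/(6683 + I*√7703879761/1293)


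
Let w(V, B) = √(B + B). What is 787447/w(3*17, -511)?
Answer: -787447*I*√1022/1022 ≈ -24632.0*I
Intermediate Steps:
w(V, B) = √2*√B (w(V, B) = √(2*B) = √2*√B)
787447/w(3*17, -511) = 787447/((√2*√(-511))) = 787447/((√2*(I*√511))) = 787447/((I*√1022)) = 787447*(-I*√1022/1022) = -787447*I*√1022/1022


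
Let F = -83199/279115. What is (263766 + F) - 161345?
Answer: 28587154216/279115 ≈ 1.0242e+5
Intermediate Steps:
F = -83199/279115 (F = -83199*1/279115 = -83199/279115 ≈ -0.29808)
(263766 + F) - 161345 = (263766 - 83199/279115) - 161345 = 73620963891/279115 - 161345 = 28587154216/279115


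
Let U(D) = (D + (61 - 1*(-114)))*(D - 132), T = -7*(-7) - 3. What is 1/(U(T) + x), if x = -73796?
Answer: -1/92802 ≈ -1.0776e-5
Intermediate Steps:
T = 46 (T = 49 - 3 = 46)
U(D) = (-132 + D)*(175 + D) (U(D) = (D + (61 + 114))*(-132 + D) = (D + 175)*(-132 + D) = (175 + D)*(-132 + D) = (-132 + D)*(175 + D))
1/(U(T) + x) = 1/((-23100 + 46**2 + 43*46) - 73796) = 1/((-23100 + 2116 + 1978) - 73796) = 1/(-19006 - 73796) = 1/(-92802) = -1/92802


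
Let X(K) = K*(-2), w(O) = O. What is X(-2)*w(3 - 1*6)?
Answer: -12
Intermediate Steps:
X(K) = -2*K
X(-2)*w(3 - 1*6) = (-2*(-2))*(3 - 1*6) = 4*(3 - 6) = 4*(-3) = -12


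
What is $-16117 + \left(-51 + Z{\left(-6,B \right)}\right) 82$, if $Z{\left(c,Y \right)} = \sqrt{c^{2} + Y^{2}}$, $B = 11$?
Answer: $-20299 + 82 \sqrt{157} \approx -19272.0$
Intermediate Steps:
$Z{\left(c,Y \right)} = \sqrt{Y^{2} + c^{2}}$
$-16117 + \left(-51 + Z{\left(-6,B \right)}\right) 82 = -16117 + \left(-51 + \sqrt{11^{2} + \left(-6\right)^{2}}\right) 82 = -16117 + \left(-51 + \sqrt{121 + 36}\right) 82 = -16117 + \left(-51 + \sqrt{157}\right) 82 = -16117 - \left(4182 - 82 \sqrt{157}\right) = -20299 + 82 \sqrt{157}$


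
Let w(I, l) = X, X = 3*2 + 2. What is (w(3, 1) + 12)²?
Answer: 400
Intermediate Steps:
X = 8 (X = 6 + 2 = 8)
w(I, l) = 8
(w(3, 1) + 12)² = (8 + 12)² = 20² = 400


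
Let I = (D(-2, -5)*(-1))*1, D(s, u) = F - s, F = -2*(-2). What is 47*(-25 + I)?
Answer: -1457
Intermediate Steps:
F = 4
D(s, u) = 4 - s
I = -6 (I = ((4 - 1*(-2))*(-1))*1 = ((4 + 2)*(-1))*1 = (6*(-1))*1 = -6*1 = -6)
47*(-25 + I) = 47*(-25 - 6) = 47*(-31) = -1457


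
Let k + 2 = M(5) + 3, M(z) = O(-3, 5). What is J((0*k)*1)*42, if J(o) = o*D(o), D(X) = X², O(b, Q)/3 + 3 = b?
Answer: 0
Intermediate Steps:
O(b, Q) = -9 + 3*b
M(z) = -18 (M(z) = -9 + 3*(-3) = -9 - 9 = -18)
k = -17 (k = -2 + (-18 + 3) = -2 - 15 = -17)
J(o) = o³ (J(o) = o*o² = o³)
J((0*k)*1)*42 = ((0*(-17))*1)³*42 = (0*1)³*42 = 0³*42 = 0*42 = 0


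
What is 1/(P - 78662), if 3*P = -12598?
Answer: -3/248584 ≈ -1.2068e-5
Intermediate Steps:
P = -12598/3 (P = (⅓)*(-12598) = -12598/3 ≈ -4199.3)
1/(P - 78662) = 1/(-12598/3 - 78662) = 1/(-248584/3) = -3/248584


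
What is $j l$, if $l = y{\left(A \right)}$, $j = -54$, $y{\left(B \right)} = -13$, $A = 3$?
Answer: $702$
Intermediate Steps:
$l = -13$
$j l = \left(-54\right) \left(-13\right) = 702$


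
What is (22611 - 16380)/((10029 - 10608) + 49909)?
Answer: 6231/49330 ≈ 0.12631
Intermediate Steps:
(22611 - 16380)/((10029 - 10608) + 49909) = 6231/(-579 + 49909) = 6231/49330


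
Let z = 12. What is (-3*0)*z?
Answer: 0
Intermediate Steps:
(-3*0)*z = -3*0*12 = 0*12 = 0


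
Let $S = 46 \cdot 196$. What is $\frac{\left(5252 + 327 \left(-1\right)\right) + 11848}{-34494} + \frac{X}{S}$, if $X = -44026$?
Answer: $- \frac{139154851}{25916492} \approx -5.3694$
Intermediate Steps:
$S = 9016$
$\frac{\left(5252 + 327 \left(-1\right)\right) + 11848}{-34494} + \frac{X}{S} = \frac{\left(5252 + 327 \left(-1\right)\right) + 11848}{-34494} - \frac{44026}{9016} = \left(\left(5252 - 327\right) + 11848\right) \left(- \frac{1}{34494}\right) - \frac{22013}{4508} = \left(4925 + 11848\right) \left(- \frac{1}{34494}\right) - \frac{22013}{4508} = 16773 \left(- \frac{1}{34494}\right) - \frac{22013}{4508} = - \frac{5591}{11498} - \frac{22013}{4508} = - \frac{139154851}{25916492}$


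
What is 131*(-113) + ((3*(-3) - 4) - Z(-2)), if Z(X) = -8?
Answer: -14808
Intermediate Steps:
131*(-113) + ((3*(-3) - 4) - Z(-2)) = 131*(-113) + ((3*(-3) - 4) - 1*(-8)) = -14803 + ((-9 - 4) + 8) = -14803 + (-13 + 8) = -14803 - 5 = -14808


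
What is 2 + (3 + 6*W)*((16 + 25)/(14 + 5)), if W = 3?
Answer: 899/19 ≈ 47.316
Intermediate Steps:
2 + (3 + 6*W)*((16 + 25)/(14 + 5)) = 2 + (3 + 6*3)*((16 + 25)/(14 + 5)) = 2 + (3 + 18)*(41/19) = 2 + 21*(41*(1/19)) = 2 + 21*(41/19) = 2 + 861/19 = 899/19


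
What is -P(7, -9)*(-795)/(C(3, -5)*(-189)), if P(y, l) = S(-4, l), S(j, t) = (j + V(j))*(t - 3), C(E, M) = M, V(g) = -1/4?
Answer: 901/21 ≈ 42.905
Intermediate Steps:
V(g) = -¼ (V(g) = -1*¼ = -¼)
S(j, t) = (-3 + t)*(-¼ + j) (S(j, t) = (j - ¼)*(t - 3) = (-¼ + j)*(-3 + t) = (-3 + t)*(-¼ + j))
P(y, l) = 51/4 - 17*l/4 (P(y, l) = ¾ - 3*(-4) - l/4 - 4*l = ¾ + 12 - l/4 - 4*l = 51/4 - 17*l/4)
-P(7, -9)*(-795)/(C(3, -5)*(-189)) = -(51/4 - 17/4*(-9))*(-795)/((-5*(-189))) = -(51/4 + 153/4)*(-795)/945 = -51*(-795)/945 = -(-40545)/945 = -1*(-901/21) = 901/21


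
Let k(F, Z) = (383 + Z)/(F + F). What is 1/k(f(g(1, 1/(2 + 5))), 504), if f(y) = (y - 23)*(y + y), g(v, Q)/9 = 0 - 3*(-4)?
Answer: 36720/887 ≈ 41.398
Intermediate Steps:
g(v, Q) = 108 (g(v, Q) = 9*(0 - 3*(-4)) = 9*(0 - 1*(-12)) = 9*(0 + 12) = 9*12 = 108)
f(y) = 2*y*(-23 + y) (f(y) = (-23 + y)*(2*y) = 2*y*(-23 + y))
k(F, Z) = (383 + Z)/(2*F) (k(F, Z) = (383 + Z)/((2*F)) = (383 + Z)*(1/(2*F)) = (383 + Z)/(2*F))
1/k(f(g(1, 1/(2 + 5))), 504) = 1/((383 + 504)/(2*((2*108*(-23 + 108))))) = 1/((½)*887/(2*108*85)) = 1/((½)*887/18360) = 1/((½)*(1/18360)*887) = 1/(887/36720) = 36720/887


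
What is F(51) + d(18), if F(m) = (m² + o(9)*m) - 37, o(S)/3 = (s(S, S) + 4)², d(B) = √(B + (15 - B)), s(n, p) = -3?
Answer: 2717 + √15 ≈ 2720.9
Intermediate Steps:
d(B) = √15
o(S) = 3 (o(S) = 3*(-3 + 4)² = 3*1² = 3*1 = 3)
F(m) = -37 + m² + 3*m (F(m) = (m² + 3*m) - 37 = -37 + m² + 3*m)
F(51) + d(18) = (-37 + 51² + 3*51) + √15 = (-37 + 2601 + 153) + √15 = 2717 + √15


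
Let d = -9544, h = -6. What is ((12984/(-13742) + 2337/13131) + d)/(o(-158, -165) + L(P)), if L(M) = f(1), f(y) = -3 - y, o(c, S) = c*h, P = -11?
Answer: -287052821623/28390202448 ≈ -10.111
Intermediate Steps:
o(c, S) = -6*c (o(c, S) = c*(-6) = -6*c)
L(M) = -4 (L(M) = -3 - 1*1 = -3 - 1 = -4)
((12984/(-13742) + 2337/13131) + d)/(o(-158, -165) + L(P)) = ((12984/(-13742) + 2337/13131) - 9544)/(-6*(-158) - 4) = ((12984*(-1/13742) + 2337*(1/13131)) - 9544)/(948 - 4) = ((-6492/6871 + 779/4377) - 9544)/944 = (-23062975/30074367 - 9544)*(1/944) = -287052821623/30074367*1/944 = -287052821623/28390202448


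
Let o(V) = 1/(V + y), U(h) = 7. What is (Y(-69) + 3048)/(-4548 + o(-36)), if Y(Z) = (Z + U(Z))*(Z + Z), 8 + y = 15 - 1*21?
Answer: -580200/227401 ≈ -2.5514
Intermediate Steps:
y = -14 (y = -8 + (15 - 1*21) = -8 + (15 - 21) = -8 - 6 = -14)
o(V) = 1/(-14 + V) (o(V) = 1/(V - 14) = 1/(-14 + V))
Y(Z) = 2*Z*(7 + Z) (Y(Z) = (Z + 7)*(Z + Z) = (7 + Z)*(2*Z) = 2*Z*(7 + Z))
(Y(-69) + 3048)/(-4548 + o(-36)) = (2*(-69)*(7 - 69) + 3048)/(-4548 + 1/(-14 - 36)) = (2*(-69)*(-62) + 3048)/(-4548 + 1/(-50)) = (8556 + 3048)/(-4548 - 1/50) = 11604/(-227401/50) = 11604*(-50/227401) = -580200/227401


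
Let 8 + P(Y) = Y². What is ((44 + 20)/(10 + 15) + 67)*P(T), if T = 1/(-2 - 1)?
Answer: -123469/225 ≈ -548.75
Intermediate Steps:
T = -⅓ (T = 1/(-3) = -⅓ ≈ -0.33333)
P(Y) = -8 + Y²
((44 + 20)/(10 + 15) + 67)*P(T) = ((44 + 20)/(10 + 15) + 67)*(-8 + (-⅓)²) = (64/25 + 67)*(-8 + ⅑) = (64*(1/25) + 67)*(-71/9) = (64/25 + 67)*(-71/9) = (1739/25)*(-71/9) = -123469/225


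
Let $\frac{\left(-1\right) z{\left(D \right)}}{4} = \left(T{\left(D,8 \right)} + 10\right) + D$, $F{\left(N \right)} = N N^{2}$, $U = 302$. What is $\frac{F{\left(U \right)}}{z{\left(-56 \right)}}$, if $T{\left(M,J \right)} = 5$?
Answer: $\frac{6885902}{41} \approx 1.6795 \cdot 10^{5}$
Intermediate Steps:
$F{\left(N \right)} = N^{3}$
$z{\left(D \right)} = -60 - 4 D$ ($z{\left(D \right)} = - 4 \left(\left(5 + 10\right) + D\right) = - 4 \left(15 + D\right) = -60 - 4 D$)
$\frac{F{\left(U \right)}}{z{\left(-56 \right)}} = \frac{302^{3}}{-60 - -224} = \frac{27543608}{-60 + 224} = \frac{27543608}{164} = 27543608 \cdot \frac{1}{164} = \frac{6885902}{41}$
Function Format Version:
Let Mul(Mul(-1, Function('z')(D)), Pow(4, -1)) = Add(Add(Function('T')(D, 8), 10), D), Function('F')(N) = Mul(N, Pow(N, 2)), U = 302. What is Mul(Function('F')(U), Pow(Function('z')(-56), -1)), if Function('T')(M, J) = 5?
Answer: Rational(6885902, 41) ≈ 1.6795e+5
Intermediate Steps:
Function('F')(N) = Pow(N, 3)
Function('z')(D) = Add(-60, Mul(-4, D)) (Function('z')(D) = Mul(-4, Add(Add(5, 10), D)) = Mul(-4, Add(15, D)) = Add(-60, Mul(-4, D)))
Mul(Function('F')(U), Pow(Function('z')(-56), -1)) = Mul(Pow(302, 3), Pow(Add(-60, Mul(-4, -56)), -1)) = Mul(27543608, Pow(Add(-60, 224), -1)) = Mul(27543608, Pow(164, -1)) = Mul(27543608, Rational(1, 164)) = Rational(6885902, 41)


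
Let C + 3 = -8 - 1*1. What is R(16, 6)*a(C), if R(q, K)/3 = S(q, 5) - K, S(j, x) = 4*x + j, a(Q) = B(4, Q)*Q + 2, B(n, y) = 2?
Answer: -1980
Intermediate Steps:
C = -12 (C = -3 + (-8 - 1*1) = -3 + (-8 - 1) = -3 - 9 = -12)
a(Q) = 2 + 2*Q (a(Q) = 2*Q + 2 = 2 + 2*Q)
S(j, x) = j + 4*x
R(q, K) = 60 - 3*K + 3*q (R(q, K) = 3*((q + 4*5) - K) = 3*((q + 20) - K) = 3*((20 + q) - K) = 3*(20 + q - K) = 60 - 3*K + 3*q)
R(16, 6)*a(C) = (60 - 3*6 + 3*16)*(2 + 2*(-12)) = (60 - 18 + 48)*(2 - 24) = 90*(-22) = -1980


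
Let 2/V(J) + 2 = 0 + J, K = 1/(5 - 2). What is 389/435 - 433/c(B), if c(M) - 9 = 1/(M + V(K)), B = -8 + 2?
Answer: -229541/4785 ≈ -47.971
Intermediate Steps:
K = ⅓ (K = 1/3 = ⅓ ≈ 0.33333)
B = -6
V(J) = 2/(-2 + J) (V(J) = 2/(-2 + (0 + J)) = 2/(-2 + J))
c(M) = 9 + 1/(-6/5 + M) (c(M) = 9 + 1/(M + 2/(-2 + ⅓)) = 9 + 1/(M + 2/(-5/3)) = 9 + 1/(M + 2*(-⅗)) = 9 + 1/(M - 6/5) = 9 + 1/(-6/5 + M))
389/435 - 433/c(B) = 389/435 - 433*(-6 + 5*(-6))/(-49 + 45*(-6)) = 389*(1/435) - 433*(-6 - 30)/(-49 - 270) = 389/435 - 433/(-319/(-36)) = 389/435 - 433/((-1/36*(-319))) = 389/435 - 433/319/36 = 389/435 - 433*36/319 = 389/435 - 15588/319 = -229541/4785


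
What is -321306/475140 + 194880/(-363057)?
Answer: -11624870869/9583494610 ≈ -1.2130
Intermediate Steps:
-321306/475140 + 194880/(-363057) = -321306*1/475140 + 194880*(-1/363057) = -53551/79190 - 64960/121019 = -11624870869/9583494610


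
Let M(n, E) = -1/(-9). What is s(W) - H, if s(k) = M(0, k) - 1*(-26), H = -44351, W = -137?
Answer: 399394/9 ≈ 44377.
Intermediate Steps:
M(n, E) = ⅑ (M(n, E) = -1*(-⅑) = ⅑)
s(k) = 235/9 (s(k) = ⅑ - 1*(-26) = ⅑ + 26 = 235/9)
s(W) - H = 235/9 - 1*(-44351) = 235/9 + 44351 = 399394/9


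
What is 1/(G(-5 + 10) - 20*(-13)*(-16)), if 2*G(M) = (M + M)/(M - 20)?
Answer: -3/12481 ≈ -0.00024037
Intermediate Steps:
G(M) = M/(-20 + M) (G(M) = ((M + M)/(M - 20))/2 = ((2*M)/(-20 + M))/2 = (2*M/(-20 + M))/2 = M/(-20 + M))
1/(G(-5 + 10) - 20*(-13)*(-16)) = 1/((-5 + 10)/(-20 + (-5 + 10)) - 20*(-13)*(-16)) = 1/(5/(-20 + 5) + 260*(-16)) = 1/(5/(-15) - 4160) = 1/(5*(-1/15) - 4160) = 1/(-1/3 - 4160) = 1/(-12481/3) = -3/12481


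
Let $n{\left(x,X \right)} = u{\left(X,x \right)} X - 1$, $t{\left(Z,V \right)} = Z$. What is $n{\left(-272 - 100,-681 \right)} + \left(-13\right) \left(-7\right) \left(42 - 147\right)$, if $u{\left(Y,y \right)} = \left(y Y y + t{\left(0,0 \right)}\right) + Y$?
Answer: $64177556429$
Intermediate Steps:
$u{\left(Y,y \right)} = Y + Y y^{2}$ ($u{\left(Y,y \right)} = \left(y Y y + 0\right) + Y = \left(Y y y + 0\right) + Y = \left(Y y^{2} + 0\right) + Y = Y y^{2} + Y = Y + Y y^{2}$)
$n{\left(x,X \right)} = -1 + X^{2} \left(1 + x^{2}\right)$ ($n{\left(x,X \right)} = X \left(1 + x^{2}\right) X - 1 = X^{2} \left(1 + x^{2}\right) - 1 = -1 + X^{2} \left(1 + x^{2}\right)$)
$n{\left(-272 - 100,-681 \right)} + \left(-13\right) \left(-7\right) \left(42 - 147\right) = \left(-1 + \left(-681\right)^{2} \left(1 + \left(-272 - 100\right)^{2}\right)\right) + \left(-13\right) \left(-7\right) \left(42 - 147\right) = \left(-1 + 463761 \left(1 + \left(-272 - 100\right)^{2}\right)\right) + 91 \left(-105\right) = \left(-1 + 463761 \left(1 + \left(-372\right)^{2}\right)\right) - 9555 = \left(-1 + 463761 \left(1 + 138384\right)\right) - 9555 = \left(-1 + 463761 \cdot 138385\right) - 9555 = \left(-1 + 64177565985\right) - 9555 = 64177565984 - 9555 = 64177556429$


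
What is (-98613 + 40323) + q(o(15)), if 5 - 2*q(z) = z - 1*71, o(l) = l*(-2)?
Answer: -58237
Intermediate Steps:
o(l) = -2*l
q(z) = 38 - z/2 (q(z) = 5/2 - (z - 1*71)/2 = 5/2 - (z - 71)/2 = 5/2 - (-71 + z)/2 = 5/2 + (71/2 - z/2) = 38 - z/2)
(-98613 + 40323) + q(o(15)) = (-98613 + 40323) + (38 - (-1)*15) = -58290 + (38 - 1/2*(-30)) = -58290 + (38 + 15) = -58290 + 53 = -58237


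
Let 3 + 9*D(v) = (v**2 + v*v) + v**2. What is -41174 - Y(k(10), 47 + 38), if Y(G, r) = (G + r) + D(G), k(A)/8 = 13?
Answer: -44968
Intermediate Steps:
k(A) = 104 (k(A) = 8*13 = 104)
D(v) = -1/3 + v**2/3 (D(v) = -1/3 + ((v**2 + v*v) + v**2)/9 = -1/3 + ((v**2 + v**2) + v**2)/9 = -1/3 + (2*v**2 + v**2)/9 = -1/3 + (3*v**2)/9 = -1/3 + v**2/3)
Y(G, r) = -1/3 + G + r + G**2/3 (Y(G, r) = (G + r) + (-1/3 + G**2/3) = -1/3 + G + r + G**2/3)
-41174 - Y(k(10), 47 + 38) = -41174 - (-1/3 + 104 + (47 + 38) + (1/3)*104**2) = -41174 - (-1/3 + 104 + 85 + (1/3)*10816) = -41174 - (-1/3 + 104 + 85 + 10816/3) = -41174 - 1*3794 = -41174 - 3794 = -44968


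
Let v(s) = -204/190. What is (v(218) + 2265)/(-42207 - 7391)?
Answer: -215073/4711810 ≈ -0.045646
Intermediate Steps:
v(s) = -102/95 (v(s) = -204*1/190 = -102/95)
(v(218) + 2265)/(-42207 - 7391) = (-102/95 + 2265)/(-42207 - 7391) = (215073/95)/(-49598) = (215073/95)*(-1/49598) = -215073/4711810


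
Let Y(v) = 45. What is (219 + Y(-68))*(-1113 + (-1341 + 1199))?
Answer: -331320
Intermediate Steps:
(219 + Y(-68))*(-1113 + (-1341 + 1199)) = (219 + 45)*(-1113 + (-1341 + 1199)) = 264*(-1113 - 142) = 264*(-1255) = -331320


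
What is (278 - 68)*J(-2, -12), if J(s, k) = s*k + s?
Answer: 4620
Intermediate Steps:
J(s, k) = s + k*s (J(s, k) = k*s + s = s + k*s)
(278 - 68)*J(-2, -12) = (278 - 68)*(-2*(1 - 12)) = 210*(-2*(-11)) = 210*22 = 4620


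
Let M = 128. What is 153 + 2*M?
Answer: 409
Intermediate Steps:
153 + 2*M = 153 + 2*128 = 153 + 256 = 409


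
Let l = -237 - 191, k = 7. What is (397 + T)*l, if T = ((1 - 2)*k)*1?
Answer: -166920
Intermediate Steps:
l = -428
T = -7 (T = ((1 - 2)*7)*1 = -1*7*1 = -7*1 = -7)
(397 + T)*l = (397 - 7)*(-428) = 390*(-428) = -166920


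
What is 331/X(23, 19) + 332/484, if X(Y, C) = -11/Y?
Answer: -83660/121 ≈ -691.41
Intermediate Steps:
331/X(23, 19) + 332/484 = 331/((-11/23)) + 332/484 = 331/((-11*1/23)) + 332*(1/484) = 331/(-11/23) + 83/121 = 331*(-23/11) + 83/121 = -7613/11 + 83/121 = -83660/121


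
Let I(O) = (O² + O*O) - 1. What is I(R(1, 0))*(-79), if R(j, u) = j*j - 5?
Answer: -2449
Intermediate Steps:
R(j, u) = -5 + j² (R(j, u) = j² - 5 = -5 + j²)
I(O) = -1 + 2*O² (I(O) = (O² + O²) - 1 = 2*O² - 1 = -1 + 2*O²)
I(R(1, 0))*(-79) = (-1 + 2*(-5 + 1²)²)*(-79) = (-1 + 2*(-5 + 1)²)*(-79) = (-1 + 2*(-4)²)*(-79) = (-1 + 2*16)*(-79) = (-1 + 32)*(-79) = 31*(-79) = -2449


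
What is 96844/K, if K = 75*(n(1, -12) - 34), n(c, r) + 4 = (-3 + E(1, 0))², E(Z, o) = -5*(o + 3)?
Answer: 4402/975 ≈ 4.5149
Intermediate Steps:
E(Z, o) = -15 - 5*o (E(Z, o) = -5*(3 + o) = -15 - 5*o)
n(c, r) = 320 (n(c, r) = -4 + (-3 + (-15 - 5*0))² = -4 + (-3 + (-15 + 0))² = -4 + (-3 - 15)² = -4 + (-18)² = -4 + 324 = 320)
K = 21450 (K = 75*(320 - 34) = 75*286 = 21450)
96844/K = 96844/21450 = 96844*(1/21450) = 4402/975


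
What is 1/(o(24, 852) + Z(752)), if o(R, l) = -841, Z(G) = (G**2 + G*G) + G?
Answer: 1/1130919 ≈ 8.8424e-7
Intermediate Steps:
Z(G) = G + 2*G**2 (Z(G) = (G**2 + G**2) + G = 2*G**2 + G = G + 2*G**2)
1/(o(24, 852) + Z(752)) = 1/(-841 + 752*(1 + 2*752)) = 1/(-841 + 752*(1 + 1504)) = 1/(-841 + 752*1505) = 1/(-841 + 1131760) = 1/1130919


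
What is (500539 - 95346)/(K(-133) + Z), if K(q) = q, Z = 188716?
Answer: 405193/188583 ≈ 2.1486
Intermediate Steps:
(500539 - 95346)/(K(-133) + Z) = (500539 - 95346)/(-133 + 188716) = 405193/188583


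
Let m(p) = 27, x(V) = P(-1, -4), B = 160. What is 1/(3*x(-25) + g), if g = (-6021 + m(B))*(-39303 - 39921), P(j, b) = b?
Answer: 1/474868644 ≈ 2.1058e-9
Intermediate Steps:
x(V) = -4
g = 474868656 (g = (-6021 + 27)*(-39303 - 39921) = -5994*(-79224) = 474868656)
1/(3*x(-25) + g) = 1/(3*(-4) + 474868656) = 1/(-12 + 474868656) = 1/474868644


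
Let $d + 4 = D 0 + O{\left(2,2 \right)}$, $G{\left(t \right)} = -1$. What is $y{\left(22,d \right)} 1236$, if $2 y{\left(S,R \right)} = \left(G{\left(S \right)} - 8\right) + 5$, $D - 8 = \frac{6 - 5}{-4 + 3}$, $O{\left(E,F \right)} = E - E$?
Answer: $-2472$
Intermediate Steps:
$O{\left(E,F \right)} = 0$
$D = 7$ ($D = 8 + \frac{6 - 5}{-4 + 3} = 8 + 1 \frac{1}{-1} = 8 + 1 \left(-1\right) = 8 - 1 = 7$)
$d = -4$ ($d = -4 + \left(7 \cdot 0 + 0\right) = -4 + \left(0 + 0\right) = -4 + 0 = -4$)
$y{\left(S,R \right)} = -2$ ($y{\left(S,R \right)} = \frac{\left(-1 - 8\right) + 5}{2} = \frac{-9 + 5}{2} = \frac{1}{2} \left(-4\right) = -2$)
$y{\left(22,d \right)} 1236 = \left(-2\right) 1236 = -2472$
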